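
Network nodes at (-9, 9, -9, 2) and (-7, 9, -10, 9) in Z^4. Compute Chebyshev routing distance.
7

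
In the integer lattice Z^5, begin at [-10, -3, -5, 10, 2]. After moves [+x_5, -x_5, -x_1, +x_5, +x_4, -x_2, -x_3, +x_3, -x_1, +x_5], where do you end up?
(-12, -4, -5, 11, 4)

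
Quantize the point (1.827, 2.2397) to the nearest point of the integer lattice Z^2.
(2, 2)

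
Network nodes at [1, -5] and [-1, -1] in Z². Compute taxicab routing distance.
6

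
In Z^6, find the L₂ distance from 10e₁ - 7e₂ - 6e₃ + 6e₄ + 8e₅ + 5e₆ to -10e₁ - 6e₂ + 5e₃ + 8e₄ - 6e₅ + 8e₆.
27.037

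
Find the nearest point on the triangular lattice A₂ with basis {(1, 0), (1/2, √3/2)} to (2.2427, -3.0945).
(2, -3.464)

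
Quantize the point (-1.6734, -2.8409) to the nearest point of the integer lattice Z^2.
(-2, -3)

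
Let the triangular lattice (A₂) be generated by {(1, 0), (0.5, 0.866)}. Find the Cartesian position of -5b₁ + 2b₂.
(-4, 1.732)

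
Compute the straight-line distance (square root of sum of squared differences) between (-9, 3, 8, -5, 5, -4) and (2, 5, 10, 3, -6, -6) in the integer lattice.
17.8326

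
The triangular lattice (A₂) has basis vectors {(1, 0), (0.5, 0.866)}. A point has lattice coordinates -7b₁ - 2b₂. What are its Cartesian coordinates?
(-8, -1.732)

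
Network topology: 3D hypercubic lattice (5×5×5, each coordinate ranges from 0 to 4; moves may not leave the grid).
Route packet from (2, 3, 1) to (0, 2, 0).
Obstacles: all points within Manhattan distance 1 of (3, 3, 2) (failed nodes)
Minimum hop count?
4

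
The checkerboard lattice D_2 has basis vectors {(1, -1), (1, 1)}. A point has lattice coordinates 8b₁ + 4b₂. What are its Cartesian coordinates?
(12, -4)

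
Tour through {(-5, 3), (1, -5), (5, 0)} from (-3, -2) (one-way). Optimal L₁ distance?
29
(one optimal route: (-3, -2) → (-5, 3) → (5, 0) → (1, -5))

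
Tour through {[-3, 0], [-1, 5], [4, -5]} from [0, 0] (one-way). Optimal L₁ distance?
25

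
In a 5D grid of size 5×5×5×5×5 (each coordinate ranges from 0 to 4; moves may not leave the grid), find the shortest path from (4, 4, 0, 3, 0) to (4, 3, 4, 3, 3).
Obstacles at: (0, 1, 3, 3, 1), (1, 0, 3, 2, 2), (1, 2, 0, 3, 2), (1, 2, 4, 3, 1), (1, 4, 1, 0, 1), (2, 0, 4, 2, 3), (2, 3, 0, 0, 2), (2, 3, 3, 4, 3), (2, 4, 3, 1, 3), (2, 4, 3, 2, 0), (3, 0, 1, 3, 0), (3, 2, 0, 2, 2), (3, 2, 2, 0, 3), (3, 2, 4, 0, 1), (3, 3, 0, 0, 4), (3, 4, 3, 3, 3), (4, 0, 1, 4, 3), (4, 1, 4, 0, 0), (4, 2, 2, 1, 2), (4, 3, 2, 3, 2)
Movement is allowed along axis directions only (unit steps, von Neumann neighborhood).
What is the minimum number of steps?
8
(one shortest path: (4, 4, 0, 3, 0) → (4, 3, 0, 3, 0) → (4, 3, 1, 3, 0) → (4, 3, 2, 3, 0) → (4, 3, 3, 3, 0) → (4, 3, 4, 3, 0) → (4, 3, 4, 3, 1) → (4, 3, 4, 3, 2) → (4, 3, 4, 3, 3))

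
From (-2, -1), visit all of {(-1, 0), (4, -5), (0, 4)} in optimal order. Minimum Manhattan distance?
20
(one optimal route: (-2, -1) → (-1, 0) → (0, 4) → (4, -5))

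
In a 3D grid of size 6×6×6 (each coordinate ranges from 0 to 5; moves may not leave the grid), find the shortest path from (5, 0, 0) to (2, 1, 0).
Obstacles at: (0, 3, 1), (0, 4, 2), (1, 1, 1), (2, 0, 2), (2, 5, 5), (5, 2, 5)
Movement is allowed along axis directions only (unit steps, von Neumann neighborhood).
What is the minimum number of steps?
4
(one shortest path: (5, 0, 0) → (4, 0, 0) → (3, 0, 0) → (2, 0, 0) → (2, 1, 0))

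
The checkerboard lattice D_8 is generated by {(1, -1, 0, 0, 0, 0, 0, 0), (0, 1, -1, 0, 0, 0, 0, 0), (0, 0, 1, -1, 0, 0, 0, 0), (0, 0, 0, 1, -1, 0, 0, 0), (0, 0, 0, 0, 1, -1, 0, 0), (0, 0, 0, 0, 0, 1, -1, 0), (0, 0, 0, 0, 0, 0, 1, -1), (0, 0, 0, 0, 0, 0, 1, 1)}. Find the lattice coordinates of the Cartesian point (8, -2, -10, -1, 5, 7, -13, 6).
8b₁ + 6b₂ - 4b₃ - 5b₄ + 7b₆ - 6b₇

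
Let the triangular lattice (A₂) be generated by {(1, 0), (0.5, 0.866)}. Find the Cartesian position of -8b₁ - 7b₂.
(-11.5, -6.062)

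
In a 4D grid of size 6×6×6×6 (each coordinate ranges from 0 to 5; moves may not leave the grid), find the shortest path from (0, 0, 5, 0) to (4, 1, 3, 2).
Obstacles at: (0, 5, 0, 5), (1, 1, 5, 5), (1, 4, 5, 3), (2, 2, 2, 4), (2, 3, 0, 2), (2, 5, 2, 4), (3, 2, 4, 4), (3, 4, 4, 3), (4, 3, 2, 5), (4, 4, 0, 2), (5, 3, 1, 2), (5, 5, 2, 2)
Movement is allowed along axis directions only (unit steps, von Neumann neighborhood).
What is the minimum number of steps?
9
(one shortest path: (0, 0, 5, 0) → (1, 0, 5, 0) → (2, 0, 5, 0) → (3, 0, 5, 0) → (4, 0, 5, 0) → (4, 1, 5, 0) → (4, 1, 4, 0) → (4, 1, 3, 0) → (4, 1, 3, 1) → (4, 1, 3, 2))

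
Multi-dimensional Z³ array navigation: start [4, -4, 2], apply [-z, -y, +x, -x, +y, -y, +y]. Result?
(4, -4, 1)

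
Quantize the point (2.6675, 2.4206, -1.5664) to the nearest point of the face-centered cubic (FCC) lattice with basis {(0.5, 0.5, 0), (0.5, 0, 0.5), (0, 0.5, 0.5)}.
(3, 2.5, -1.5)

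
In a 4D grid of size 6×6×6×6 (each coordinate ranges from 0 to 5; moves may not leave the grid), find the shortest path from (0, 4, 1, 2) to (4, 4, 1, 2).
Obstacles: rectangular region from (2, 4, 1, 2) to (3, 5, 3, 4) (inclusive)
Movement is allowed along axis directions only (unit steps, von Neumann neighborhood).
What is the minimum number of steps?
6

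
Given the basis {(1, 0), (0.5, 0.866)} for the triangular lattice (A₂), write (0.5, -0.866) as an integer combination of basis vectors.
b₁ - b₂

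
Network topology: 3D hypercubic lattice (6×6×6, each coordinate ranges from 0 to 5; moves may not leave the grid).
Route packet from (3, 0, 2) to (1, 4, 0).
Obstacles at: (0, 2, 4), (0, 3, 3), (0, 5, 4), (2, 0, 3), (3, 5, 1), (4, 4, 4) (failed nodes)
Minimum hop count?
8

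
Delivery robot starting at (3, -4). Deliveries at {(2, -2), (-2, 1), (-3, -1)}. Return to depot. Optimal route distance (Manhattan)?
22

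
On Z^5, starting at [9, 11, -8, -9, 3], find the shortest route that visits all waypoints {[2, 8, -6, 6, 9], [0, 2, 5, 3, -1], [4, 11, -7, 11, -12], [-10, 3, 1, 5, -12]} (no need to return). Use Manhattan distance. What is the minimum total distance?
129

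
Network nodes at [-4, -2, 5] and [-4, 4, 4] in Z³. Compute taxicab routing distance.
7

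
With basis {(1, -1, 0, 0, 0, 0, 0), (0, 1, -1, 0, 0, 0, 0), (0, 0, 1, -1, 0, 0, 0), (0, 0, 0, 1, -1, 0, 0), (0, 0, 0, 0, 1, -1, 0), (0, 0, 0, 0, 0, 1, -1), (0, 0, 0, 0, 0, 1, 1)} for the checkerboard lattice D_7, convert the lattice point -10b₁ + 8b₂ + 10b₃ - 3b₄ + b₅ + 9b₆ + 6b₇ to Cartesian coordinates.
(-10, 18, 2, -13, 4, 14, -3)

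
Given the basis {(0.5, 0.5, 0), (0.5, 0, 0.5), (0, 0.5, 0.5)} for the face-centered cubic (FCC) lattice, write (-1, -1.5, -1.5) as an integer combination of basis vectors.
-b₁ - b₂ - 2b₃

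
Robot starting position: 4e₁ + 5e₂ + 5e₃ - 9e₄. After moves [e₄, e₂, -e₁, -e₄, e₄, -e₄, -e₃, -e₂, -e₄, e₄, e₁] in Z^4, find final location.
(4, 5, 4, -9)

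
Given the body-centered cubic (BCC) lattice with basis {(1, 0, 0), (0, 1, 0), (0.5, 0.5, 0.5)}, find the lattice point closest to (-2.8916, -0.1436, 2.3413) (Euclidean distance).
(-3, 0, 2)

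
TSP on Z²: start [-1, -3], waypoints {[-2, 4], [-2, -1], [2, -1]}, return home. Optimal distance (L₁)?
22
(one optimal route: (-1, -3) → (-2, 4) → (-2, -1) → (2, -1) → (-1, -3))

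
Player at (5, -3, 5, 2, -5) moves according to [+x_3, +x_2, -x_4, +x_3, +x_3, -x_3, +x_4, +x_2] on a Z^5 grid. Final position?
(5, -1, 7, 2, -5)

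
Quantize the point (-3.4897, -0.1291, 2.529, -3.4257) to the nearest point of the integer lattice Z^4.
(-3, 0, 3, -3)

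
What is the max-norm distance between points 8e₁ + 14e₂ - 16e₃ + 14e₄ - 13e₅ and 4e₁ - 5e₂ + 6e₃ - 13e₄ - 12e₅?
27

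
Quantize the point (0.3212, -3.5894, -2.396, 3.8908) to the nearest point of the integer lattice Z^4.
(0, -4, -2, 4)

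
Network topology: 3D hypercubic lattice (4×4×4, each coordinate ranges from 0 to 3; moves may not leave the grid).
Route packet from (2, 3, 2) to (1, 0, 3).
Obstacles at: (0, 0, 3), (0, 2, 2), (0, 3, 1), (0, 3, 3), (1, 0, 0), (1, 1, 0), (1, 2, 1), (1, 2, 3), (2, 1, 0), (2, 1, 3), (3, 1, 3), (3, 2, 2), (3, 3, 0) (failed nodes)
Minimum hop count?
5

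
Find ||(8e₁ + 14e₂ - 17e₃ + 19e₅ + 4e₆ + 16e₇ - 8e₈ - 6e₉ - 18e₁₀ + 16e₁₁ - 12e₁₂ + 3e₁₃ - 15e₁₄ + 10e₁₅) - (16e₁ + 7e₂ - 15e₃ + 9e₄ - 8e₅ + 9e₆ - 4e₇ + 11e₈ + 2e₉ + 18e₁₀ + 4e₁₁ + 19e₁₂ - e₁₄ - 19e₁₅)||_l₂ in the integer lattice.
72.2772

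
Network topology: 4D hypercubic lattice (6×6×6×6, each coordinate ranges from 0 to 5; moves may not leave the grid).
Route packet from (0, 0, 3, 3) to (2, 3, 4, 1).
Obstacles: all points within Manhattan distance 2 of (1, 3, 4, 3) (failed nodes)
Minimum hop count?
8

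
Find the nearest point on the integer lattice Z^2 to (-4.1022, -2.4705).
(-4, -2)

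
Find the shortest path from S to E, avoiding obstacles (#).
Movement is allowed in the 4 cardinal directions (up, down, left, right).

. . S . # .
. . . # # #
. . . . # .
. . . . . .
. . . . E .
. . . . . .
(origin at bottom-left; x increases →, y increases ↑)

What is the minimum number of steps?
6
(one shortest path: (2, 5) → (2, 4) → (2, 3) → (3, 3) → (3, 2) → (4, 2) → (4, 1))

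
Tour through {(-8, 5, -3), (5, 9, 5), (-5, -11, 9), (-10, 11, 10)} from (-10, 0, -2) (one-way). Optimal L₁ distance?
83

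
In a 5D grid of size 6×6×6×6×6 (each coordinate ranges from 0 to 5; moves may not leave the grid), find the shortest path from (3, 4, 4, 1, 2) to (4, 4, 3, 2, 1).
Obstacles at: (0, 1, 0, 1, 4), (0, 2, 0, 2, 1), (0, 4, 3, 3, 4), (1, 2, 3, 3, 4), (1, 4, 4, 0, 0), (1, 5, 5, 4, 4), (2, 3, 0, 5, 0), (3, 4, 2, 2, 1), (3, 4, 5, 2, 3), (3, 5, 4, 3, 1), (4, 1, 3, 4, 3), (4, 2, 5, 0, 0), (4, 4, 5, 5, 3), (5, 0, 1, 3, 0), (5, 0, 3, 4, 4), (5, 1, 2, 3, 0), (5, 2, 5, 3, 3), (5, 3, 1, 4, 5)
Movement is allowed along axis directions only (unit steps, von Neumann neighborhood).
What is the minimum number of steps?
4
(one shortest path: (3, 4, 4, 1, 2) → (4, 4, 4, 1, 2) → (4, 4, 3, 1, 2) → (4, 4, 3, 2, 2) → (4, 4, 3, 2, 1))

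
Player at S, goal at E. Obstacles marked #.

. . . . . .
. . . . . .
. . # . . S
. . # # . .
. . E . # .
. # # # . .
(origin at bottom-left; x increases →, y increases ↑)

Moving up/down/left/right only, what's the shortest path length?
9
(one shortest path: (5, 3) → (4, 3) → (3, 3) → (3, 4) → (2, 4) → (1, 4) → (1, 3) → (1, 2) → (1, 1) → (2, 1))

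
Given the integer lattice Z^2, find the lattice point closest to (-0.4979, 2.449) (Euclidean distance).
(0, 2)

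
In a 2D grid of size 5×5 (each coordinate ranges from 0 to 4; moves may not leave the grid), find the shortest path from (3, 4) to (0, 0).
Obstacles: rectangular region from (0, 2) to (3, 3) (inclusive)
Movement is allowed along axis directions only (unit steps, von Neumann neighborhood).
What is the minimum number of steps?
9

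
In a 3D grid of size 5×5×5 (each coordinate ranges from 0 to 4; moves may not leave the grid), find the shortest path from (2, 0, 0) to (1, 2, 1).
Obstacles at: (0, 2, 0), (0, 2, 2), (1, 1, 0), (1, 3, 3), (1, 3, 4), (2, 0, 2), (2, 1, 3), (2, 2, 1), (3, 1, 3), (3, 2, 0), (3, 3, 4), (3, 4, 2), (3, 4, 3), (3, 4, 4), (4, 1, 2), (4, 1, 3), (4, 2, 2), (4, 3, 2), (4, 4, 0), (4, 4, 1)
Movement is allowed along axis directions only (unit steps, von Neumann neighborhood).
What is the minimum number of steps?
4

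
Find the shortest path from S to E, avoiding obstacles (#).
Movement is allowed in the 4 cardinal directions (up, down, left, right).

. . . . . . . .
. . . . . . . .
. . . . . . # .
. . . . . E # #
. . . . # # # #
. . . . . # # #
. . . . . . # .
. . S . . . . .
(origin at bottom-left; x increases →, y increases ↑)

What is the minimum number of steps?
7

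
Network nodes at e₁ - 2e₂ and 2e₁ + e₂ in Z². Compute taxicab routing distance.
4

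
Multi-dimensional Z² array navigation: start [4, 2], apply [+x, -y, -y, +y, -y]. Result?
(5, 0)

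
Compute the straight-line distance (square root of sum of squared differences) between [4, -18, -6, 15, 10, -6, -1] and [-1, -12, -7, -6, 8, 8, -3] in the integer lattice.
26.5895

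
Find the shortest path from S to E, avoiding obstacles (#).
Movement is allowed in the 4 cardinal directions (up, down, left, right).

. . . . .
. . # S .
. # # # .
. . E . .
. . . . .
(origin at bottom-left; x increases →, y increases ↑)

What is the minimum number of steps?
5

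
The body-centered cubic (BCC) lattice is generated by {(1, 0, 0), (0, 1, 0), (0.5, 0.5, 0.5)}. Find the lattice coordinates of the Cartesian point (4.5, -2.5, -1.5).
6b₁ - b₂ - 3b₃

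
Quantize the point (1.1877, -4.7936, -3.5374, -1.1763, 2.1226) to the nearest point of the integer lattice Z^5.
(1, -5, -4, -1, 2)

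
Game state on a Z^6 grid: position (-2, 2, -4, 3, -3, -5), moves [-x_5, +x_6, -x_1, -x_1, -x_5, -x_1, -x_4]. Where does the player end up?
(-5, 2, -4, 2, -5, -4)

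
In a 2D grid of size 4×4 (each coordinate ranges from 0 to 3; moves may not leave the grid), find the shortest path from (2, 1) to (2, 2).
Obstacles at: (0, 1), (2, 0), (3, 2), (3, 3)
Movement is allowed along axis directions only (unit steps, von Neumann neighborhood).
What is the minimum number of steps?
1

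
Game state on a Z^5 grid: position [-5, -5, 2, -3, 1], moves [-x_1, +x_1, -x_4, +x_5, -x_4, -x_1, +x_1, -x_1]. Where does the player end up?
(-6, -5, 2, -5, 2)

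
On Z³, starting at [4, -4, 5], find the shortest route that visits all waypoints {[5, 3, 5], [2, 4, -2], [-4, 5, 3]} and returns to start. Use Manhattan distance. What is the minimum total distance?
50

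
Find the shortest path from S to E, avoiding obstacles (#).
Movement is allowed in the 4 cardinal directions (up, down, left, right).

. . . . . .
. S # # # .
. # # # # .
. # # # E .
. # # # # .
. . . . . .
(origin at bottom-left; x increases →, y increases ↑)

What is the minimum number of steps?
9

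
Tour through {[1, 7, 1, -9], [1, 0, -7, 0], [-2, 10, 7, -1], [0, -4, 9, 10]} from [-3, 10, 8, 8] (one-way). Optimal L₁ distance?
86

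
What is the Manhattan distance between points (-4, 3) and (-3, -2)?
6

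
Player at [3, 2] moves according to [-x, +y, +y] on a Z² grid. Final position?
(2, 4)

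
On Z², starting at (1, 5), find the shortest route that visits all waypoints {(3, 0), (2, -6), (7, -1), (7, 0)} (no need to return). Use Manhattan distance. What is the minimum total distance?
22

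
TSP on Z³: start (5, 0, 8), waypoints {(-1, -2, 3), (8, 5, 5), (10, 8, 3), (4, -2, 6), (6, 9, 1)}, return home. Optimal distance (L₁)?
58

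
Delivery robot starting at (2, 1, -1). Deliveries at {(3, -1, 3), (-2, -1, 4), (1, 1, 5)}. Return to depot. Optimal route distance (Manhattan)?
26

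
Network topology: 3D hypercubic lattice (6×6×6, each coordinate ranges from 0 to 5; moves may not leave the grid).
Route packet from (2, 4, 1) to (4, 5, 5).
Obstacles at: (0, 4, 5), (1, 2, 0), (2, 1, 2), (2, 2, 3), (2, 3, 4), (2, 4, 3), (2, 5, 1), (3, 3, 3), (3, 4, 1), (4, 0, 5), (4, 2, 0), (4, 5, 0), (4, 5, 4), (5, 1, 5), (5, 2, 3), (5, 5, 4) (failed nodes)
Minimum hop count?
7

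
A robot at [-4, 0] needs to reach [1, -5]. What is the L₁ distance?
10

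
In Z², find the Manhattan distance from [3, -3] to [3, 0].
3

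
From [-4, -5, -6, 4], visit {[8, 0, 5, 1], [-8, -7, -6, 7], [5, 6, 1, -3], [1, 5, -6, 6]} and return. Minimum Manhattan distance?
100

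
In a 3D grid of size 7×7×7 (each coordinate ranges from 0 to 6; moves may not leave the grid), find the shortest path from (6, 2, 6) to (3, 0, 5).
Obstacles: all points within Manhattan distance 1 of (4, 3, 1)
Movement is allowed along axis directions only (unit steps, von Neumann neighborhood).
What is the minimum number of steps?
6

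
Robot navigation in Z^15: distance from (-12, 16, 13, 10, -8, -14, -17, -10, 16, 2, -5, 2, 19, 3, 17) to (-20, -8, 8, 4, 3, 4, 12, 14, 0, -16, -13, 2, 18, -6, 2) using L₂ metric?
59.279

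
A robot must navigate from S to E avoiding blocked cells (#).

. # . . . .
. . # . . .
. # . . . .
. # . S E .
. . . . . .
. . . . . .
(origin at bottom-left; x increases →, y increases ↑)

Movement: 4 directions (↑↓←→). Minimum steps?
1
(one shortest path: (3, 2) → (4, 2))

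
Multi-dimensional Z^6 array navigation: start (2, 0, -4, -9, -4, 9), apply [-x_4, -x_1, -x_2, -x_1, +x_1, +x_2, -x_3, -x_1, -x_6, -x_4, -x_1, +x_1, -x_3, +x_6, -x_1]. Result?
(-1, 0, -6, -11, -4, 9)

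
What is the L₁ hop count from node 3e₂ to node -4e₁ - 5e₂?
12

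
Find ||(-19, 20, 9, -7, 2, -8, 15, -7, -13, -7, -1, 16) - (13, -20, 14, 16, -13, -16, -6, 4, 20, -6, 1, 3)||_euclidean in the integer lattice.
72.7461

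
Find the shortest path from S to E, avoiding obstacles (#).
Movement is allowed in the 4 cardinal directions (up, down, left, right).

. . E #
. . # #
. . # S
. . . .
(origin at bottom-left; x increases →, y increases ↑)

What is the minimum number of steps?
7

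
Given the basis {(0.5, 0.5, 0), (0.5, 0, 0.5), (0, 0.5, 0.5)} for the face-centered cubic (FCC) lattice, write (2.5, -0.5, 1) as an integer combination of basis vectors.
b₁ + 4b₂ - 2b₃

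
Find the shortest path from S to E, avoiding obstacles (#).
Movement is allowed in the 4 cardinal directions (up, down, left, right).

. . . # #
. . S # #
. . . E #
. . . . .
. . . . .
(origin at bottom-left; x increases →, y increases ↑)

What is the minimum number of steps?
2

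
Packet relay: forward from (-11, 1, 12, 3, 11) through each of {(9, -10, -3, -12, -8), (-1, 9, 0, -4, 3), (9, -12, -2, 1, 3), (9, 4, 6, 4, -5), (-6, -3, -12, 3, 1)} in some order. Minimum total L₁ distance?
180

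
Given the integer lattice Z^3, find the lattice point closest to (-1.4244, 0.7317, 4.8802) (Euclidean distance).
(-1, 1, 5)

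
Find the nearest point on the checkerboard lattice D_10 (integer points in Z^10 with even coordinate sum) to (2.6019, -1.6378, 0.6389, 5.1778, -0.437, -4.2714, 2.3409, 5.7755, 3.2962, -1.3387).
(3, -2, 1, 5, -1, -4, 2, 6, 3, -1)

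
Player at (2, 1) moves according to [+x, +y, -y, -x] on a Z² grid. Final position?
(2, 1)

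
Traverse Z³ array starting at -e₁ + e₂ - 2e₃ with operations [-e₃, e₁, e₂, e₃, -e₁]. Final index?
(-1, 2, -2)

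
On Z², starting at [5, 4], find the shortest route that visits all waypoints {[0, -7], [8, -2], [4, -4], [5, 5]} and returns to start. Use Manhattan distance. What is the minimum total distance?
40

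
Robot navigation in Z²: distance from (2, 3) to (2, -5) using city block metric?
8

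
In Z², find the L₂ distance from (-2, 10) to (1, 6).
5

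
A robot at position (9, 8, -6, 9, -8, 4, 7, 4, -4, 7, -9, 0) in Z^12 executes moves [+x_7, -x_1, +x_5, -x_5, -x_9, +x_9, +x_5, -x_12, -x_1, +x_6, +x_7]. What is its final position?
(7, 8, -6, 9, -7, 5, 9, 4, -4, 7, -9, -1)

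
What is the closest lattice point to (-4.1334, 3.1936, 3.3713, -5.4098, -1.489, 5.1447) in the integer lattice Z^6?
(-4, 3, 3, -5, -1, 5)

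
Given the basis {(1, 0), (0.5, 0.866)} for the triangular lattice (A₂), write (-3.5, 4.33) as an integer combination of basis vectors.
-6b₁ + 5b₂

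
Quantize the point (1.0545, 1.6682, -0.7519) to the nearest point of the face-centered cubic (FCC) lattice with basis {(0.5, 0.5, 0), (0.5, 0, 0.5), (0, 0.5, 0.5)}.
(1, 1.5, -0.5)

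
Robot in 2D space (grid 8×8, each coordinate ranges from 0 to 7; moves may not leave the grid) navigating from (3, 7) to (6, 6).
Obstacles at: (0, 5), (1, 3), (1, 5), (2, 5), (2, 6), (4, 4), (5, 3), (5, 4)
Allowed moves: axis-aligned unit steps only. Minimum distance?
4
(one shortest path: (3, 7) → (4, 7) → (5, 7) → (6, 7) → (6, 6))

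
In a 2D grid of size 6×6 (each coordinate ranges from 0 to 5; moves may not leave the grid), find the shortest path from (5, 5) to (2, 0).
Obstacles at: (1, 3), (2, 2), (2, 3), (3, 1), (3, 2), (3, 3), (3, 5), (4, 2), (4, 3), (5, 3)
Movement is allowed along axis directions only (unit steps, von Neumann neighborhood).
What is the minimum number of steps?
12
(one shortest path: (5, 5) → (4, 5) → (4, 4) → (3, 4) → (2, 4) → (1, 4) → (0, 4) → (0, 3) → (0, 2) → (1, 2) → (1, 1) → (2, 1) → (2, 0))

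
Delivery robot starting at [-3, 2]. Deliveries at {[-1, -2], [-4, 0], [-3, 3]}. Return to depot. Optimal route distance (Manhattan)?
16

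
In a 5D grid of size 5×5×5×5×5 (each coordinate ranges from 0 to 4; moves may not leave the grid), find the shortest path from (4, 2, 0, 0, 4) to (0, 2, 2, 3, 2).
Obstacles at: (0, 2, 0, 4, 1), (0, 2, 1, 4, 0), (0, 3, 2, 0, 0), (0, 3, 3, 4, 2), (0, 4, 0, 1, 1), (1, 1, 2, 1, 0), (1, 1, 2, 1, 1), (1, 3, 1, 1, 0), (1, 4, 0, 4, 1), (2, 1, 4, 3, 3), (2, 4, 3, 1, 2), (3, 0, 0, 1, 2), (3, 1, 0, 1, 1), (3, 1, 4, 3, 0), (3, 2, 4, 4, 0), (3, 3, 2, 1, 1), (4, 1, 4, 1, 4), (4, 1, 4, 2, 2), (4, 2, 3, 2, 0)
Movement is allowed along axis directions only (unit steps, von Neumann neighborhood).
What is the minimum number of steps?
11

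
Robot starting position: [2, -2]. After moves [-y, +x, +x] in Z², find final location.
(4, -3)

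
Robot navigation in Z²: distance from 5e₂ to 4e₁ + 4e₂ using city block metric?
5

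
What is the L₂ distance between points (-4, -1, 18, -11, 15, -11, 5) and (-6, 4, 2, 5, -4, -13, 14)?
31.4166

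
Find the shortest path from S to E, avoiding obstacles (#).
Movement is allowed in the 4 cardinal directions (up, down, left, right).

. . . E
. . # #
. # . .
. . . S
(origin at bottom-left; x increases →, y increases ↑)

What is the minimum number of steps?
9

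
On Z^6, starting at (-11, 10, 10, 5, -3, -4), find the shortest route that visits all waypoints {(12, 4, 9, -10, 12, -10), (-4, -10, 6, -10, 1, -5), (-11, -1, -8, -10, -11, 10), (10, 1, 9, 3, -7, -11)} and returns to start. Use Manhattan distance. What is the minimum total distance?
254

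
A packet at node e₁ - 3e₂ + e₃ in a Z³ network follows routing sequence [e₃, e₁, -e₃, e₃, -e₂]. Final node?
(2, -4, 2)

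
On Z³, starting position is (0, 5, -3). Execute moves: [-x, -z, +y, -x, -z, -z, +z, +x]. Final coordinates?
(-1, 6, -5)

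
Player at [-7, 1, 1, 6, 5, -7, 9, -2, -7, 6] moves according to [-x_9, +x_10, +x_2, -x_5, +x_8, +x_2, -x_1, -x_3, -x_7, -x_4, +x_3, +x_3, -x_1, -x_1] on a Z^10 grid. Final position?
(-10, 3, 2, 5, 4, -7, 8, -1, -8, 7)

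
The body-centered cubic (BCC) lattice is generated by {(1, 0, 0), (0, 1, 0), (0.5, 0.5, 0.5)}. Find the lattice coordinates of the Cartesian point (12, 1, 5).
7b₁ - 4b₂ + 10b₃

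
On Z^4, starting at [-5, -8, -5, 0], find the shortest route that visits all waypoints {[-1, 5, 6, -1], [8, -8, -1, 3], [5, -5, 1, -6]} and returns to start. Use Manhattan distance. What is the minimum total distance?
92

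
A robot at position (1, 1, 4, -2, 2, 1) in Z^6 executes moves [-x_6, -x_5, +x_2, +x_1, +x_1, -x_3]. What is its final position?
(3, 2, 3, -2, 1, 0)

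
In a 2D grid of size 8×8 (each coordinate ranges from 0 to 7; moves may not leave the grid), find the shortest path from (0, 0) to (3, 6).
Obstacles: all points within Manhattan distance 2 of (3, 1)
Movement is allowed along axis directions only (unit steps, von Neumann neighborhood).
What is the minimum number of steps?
9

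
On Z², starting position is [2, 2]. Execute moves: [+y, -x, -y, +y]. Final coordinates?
(1, 3)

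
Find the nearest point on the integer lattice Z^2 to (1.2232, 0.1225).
(1, 0)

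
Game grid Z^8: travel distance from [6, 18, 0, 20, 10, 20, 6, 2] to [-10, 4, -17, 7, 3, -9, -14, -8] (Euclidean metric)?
47.9583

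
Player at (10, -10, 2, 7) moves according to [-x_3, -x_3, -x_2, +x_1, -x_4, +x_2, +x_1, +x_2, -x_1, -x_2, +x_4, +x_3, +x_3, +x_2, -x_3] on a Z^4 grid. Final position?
(11, -9, 1, 7)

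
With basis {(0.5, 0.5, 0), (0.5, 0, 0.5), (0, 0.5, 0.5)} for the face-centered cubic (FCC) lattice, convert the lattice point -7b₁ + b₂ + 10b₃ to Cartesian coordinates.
(-3, 1.5, 5.5)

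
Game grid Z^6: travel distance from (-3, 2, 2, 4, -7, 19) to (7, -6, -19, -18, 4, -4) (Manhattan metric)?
95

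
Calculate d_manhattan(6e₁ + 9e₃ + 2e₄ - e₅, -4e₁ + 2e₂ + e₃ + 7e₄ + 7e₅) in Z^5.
33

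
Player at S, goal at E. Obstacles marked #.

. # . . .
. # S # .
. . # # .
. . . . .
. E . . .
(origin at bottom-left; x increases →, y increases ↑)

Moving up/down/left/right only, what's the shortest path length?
10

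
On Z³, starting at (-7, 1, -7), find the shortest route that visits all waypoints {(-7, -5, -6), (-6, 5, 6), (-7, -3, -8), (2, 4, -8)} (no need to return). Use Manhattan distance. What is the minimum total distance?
50
(one optimal route: (-7, 1, -7) → (-7, -5, -6) → (-7, -3, -8) → (2, 4, -8) → (-6, 5, 6))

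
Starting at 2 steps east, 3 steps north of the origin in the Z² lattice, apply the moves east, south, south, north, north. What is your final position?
(3, 3)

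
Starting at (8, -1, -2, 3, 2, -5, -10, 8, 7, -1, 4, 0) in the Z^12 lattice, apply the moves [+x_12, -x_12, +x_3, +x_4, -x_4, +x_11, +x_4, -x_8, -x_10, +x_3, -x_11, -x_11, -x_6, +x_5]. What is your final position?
(8, -1, 0, 4, 3, -6, -10, 7, 7, -2, 3, 0)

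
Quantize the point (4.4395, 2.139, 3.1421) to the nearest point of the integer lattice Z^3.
(4, 2, 3)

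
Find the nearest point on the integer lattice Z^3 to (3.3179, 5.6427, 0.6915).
(3, 6, 1)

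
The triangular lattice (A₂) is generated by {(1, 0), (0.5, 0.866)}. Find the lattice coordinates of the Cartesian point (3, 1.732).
2b₁ + 2b₂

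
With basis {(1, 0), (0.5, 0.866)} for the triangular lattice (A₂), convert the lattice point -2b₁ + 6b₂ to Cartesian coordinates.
(1, 5.196)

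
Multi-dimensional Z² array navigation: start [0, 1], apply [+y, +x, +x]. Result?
(2, 2)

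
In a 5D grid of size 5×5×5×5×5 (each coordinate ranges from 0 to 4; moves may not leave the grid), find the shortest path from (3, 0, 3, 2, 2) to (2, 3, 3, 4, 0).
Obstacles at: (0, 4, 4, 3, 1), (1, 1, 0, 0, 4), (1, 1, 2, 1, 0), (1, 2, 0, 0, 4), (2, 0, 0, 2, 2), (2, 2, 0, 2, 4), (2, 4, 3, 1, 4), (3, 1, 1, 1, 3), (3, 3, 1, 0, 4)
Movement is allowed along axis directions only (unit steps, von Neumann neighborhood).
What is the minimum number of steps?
8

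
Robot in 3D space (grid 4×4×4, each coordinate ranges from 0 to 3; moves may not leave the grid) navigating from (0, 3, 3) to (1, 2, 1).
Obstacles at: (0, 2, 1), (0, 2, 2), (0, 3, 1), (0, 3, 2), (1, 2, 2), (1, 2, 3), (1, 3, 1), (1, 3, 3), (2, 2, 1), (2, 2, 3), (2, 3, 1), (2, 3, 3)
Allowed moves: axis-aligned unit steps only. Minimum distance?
6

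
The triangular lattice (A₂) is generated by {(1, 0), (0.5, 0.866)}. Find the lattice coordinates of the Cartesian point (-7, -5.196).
-4b₁ - 6b₂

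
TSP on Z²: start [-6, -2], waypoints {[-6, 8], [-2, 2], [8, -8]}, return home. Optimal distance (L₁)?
60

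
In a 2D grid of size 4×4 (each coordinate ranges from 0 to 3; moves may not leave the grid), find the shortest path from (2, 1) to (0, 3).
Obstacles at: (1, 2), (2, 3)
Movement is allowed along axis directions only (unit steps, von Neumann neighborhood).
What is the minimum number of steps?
4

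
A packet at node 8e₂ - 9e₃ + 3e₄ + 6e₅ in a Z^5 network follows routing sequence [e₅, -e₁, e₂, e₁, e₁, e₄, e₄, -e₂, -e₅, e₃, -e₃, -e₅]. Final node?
(1, 8, -9, 5, 5)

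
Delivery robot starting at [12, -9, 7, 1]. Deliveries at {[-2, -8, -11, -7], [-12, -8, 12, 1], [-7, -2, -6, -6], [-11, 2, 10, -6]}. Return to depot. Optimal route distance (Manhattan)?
132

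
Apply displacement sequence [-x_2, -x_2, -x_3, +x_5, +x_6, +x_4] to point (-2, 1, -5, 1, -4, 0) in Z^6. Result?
(-2, -1, -6, 2, -3, 1)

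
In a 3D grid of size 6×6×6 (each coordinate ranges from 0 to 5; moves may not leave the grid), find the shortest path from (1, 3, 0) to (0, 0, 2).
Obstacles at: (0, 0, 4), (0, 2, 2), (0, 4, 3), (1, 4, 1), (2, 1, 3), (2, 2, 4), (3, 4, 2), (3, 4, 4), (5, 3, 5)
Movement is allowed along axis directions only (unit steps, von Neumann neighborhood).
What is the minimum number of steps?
6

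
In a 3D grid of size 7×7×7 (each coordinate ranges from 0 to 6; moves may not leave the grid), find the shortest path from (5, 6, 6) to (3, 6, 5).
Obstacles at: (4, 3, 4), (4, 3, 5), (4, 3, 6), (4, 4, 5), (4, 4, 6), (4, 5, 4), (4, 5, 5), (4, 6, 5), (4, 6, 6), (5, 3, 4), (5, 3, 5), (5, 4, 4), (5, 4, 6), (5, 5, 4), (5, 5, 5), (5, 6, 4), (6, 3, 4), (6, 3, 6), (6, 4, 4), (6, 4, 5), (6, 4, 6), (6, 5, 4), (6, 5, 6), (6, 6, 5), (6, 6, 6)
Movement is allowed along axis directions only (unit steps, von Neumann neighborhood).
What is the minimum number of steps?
5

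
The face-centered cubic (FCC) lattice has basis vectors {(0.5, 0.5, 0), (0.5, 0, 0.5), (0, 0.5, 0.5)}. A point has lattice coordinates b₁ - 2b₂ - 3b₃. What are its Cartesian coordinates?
(-0.5, -1, -2.5)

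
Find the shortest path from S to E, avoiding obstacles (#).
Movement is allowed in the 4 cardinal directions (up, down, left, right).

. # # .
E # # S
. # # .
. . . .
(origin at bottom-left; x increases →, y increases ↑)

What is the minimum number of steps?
7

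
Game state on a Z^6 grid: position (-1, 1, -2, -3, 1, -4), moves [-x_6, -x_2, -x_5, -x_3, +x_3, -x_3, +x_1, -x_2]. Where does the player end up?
(0, -1, -3, -3, 0, -5)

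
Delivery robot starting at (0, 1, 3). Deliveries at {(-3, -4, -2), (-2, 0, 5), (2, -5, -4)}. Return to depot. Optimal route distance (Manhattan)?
40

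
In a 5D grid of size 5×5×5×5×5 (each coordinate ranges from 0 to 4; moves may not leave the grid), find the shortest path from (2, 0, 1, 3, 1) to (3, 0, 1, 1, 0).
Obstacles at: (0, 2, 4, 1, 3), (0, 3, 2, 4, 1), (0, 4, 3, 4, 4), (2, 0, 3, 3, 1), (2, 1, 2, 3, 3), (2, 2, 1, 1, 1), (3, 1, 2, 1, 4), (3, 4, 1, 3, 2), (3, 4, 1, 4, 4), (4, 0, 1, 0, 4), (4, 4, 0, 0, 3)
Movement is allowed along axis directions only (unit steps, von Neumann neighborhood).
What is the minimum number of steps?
4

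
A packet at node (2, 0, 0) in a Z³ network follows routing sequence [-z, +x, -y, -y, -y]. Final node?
(3, -3, -1)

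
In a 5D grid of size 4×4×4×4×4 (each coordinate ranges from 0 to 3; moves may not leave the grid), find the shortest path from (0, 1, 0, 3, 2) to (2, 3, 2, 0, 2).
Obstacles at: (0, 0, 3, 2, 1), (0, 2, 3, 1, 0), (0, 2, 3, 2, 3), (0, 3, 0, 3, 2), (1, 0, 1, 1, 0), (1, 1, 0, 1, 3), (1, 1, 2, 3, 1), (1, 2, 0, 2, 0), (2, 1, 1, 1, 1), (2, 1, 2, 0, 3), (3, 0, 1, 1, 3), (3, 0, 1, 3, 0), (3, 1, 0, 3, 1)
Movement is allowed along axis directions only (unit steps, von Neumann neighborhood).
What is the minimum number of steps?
9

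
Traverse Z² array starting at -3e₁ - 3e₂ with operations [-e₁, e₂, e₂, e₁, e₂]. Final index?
(-3, 0)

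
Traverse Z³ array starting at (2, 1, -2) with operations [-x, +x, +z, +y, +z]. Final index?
(2, 2, 0)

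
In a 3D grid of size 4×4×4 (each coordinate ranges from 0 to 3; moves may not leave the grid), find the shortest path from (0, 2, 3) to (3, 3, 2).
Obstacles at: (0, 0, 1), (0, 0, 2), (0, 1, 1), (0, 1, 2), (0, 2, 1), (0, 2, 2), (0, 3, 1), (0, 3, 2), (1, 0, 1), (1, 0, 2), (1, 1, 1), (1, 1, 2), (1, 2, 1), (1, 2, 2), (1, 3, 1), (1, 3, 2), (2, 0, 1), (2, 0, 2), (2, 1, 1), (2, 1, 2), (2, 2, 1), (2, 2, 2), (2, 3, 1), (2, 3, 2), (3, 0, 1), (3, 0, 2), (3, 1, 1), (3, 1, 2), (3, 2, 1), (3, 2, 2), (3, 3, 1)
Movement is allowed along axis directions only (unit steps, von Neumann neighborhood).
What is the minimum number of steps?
5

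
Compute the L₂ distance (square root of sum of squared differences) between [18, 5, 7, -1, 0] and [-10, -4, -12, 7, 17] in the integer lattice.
39.7366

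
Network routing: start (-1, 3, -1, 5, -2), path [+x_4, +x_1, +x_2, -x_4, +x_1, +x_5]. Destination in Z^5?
(1, 4, -1, 5, -1)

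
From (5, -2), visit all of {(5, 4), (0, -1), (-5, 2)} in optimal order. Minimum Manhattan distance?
24
(one optimal route: (5, -2) → (5, 4) → (0, -1) → (-5, 2))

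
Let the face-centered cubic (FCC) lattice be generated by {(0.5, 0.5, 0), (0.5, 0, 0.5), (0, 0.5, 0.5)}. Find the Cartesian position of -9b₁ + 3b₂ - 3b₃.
(-3, -6, 0)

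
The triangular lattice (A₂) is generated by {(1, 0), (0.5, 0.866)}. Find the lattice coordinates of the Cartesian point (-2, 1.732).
-3b₁ + 2b₂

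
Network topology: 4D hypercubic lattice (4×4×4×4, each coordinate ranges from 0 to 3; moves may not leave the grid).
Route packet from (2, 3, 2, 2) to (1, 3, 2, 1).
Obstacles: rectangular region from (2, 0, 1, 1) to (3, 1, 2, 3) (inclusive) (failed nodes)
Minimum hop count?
2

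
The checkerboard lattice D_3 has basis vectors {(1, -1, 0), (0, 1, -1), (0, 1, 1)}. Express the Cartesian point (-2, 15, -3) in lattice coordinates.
-2b₁ + 8b₂ + 5b₃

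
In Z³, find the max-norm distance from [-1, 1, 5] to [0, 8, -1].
7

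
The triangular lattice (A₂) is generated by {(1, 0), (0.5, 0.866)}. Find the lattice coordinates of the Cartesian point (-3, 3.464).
-5b₁ + 4b₂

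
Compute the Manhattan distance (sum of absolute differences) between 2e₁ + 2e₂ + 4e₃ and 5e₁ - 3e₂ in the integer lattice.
12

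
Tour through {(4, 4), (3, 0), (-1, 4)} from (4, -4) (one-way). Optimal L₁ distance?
15
(one optimal route: (4, -4) → (3, 0) → (4, 4) → (-1, 4))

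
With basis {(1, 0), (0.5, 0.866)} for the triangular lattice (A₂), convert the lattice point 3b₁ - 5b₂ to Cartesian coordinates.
(0.5, -4.33)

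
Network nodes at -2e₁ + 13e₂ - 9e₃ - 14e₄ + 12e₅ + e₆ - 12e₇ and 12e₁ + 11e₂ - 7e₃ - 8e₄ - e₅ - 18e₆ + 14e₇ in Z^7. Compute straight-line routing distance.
38.0263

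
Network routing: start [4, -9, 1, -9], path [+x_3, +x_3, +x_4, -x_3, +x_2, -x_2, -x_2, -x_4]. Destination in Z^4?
(4, -10, 2, -9)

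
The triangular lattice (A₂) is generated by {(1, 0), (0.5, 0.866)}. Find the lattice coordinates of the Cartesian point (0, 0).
0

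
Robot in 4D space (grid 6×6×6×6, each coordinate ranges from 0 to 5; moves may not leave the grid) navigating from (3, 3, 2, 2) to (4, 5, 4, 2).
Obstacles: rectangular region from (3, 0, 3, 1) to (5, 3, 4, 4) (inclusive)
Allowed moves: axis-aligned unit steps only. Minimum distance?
5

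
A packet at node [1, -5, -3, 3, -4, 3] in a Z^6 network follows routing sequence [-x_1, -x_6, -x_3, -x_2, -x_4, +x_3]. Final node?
(0, -6, -3, 2, -4, 2)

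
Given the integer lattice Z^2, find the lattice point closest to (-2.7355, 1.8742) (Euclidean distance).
(-3, 2)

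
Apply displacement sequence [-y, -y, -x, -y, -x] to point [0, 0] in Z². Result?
(-2, -3)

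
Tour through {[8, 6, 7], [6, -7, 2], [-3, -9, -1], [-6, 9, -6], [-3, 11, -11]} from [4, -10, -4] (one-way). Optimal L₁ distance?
85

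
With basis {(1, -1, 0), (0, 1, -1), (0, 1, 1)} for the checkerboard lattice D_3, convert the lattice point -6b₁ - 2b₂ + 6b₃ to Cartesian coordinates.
(-6, 10, 8)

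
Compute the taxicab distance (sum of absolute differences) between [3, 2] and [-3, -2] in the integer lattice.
10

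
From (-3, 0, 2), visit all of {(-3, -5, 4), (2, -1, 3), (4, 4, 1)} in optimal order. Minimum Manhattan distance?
26
(one optimal route: (-3, 0, 2) → (-3, -5, 4) → (2, -1, 3) → (4, 4, 1))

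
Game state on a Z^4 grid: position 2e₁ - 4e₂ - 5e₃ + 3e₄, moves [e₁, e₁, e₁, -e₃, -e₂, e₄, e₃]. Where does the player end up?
(5, -5, -5, 4)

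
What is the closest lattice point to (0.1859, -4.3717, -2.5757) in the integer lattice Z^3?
(0, -4, -3)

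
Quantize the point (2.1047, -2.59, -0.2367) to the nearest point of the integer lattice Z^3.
(2, -3, 0)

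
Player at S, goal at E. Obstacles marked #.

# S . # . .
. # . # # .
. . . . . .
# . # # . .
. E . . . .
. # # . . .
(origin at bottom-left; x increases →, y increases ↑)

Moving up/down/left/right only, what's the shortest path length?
6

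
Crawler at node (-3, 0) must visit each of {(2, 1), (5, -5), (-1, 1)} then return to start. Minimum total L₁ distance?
28
(one optimal route: (-3, 0) → (5, -5) → (2, 1) → (-1, 1) → (-3, 0))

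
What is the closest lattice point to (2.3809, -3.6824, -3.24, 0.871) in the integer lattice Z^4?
(2, -4, -3, 1)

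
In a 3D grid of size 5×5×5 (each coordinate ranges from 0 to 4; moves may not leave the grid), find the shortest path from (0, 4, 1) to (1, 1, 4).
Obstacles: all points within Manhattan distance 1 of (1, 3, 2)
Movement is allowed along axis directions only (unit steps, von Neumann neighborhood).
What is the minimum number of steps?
7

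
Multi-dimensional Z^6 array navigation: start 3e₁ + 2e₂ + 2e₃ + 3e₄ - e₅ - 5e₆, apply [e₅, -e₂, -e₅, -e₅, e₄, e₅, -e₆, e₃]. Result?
(3, 1, 3, 4, -1, -6)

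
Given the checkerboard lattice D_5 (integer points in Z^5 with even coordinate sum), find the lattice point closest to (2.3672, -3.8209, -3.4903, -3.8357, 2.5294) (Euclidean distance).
(2, -4, -3, -4, 3)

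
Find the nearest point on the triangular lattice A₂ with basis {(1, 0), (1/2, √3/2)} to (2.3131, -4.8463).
(2, -5.196)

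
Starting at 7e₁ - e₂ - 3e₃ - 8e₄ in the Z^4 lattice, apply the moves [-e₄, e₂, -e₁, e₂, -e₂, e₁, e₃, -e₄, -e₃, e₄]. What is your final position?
(7, 0, -3, -9)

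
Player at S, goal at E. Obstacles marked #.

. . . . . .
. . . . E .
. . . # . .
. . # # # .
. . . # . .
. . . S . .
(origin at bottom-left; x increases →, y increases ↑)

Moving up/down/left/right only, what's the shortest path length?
7
(one shortest path: (3, 0) → (4, 0) → (5, 0) → (5, 1) → (5, 2) → (5, 3) → (4, 3) → (4, 4))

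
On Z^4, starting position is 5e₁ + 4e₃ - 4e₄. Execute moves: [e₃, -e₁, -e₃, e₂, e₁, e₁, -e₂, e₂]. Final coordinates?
(6, 1, 4, -4)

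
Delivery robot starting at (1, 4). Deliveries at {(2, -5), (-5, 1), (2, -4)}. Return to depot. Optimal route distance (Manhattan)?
32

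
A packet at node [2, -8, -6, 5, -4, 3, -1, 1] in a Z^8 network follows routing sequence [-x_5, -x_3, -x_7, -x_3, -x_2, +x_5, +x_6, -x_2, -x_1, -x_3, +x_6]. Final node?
(1, -10, -9, 5, -4, 5, -2, 1)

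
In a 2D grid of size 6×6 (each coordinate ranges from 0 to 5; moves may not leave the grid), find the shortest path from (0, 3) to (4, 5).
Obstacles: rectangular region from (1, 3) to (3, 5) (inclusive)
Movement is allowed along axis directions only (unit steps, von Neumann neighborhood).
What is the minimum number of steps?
8
(one shortest path: (0, 3) → (0, 2) → (1, 2) → (2, 2) → (3, 2) → (4, 2) → (4, 3) → (4, 4) → (4, 5))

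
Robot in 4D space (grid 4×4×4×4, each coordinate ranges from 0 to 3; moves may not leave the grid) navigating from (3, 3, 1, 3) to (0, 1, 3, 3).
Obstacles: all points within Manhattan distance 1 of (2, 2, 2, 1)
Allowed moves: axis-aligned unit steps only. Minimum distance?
7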